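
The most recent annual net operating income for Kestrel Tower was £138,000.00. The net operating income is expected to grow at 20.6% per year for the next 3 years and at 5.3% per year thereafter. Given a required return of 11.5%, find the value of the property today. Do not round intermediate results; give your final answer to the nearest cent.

£3451068.62

D_1 = 166428.00000
D_2 = 200712.16800
D_3 = 242058.87461
Terminal value at year 3: TV = D_3×(1+g_2)/(r−g_2) = 254887.99496/0.062 = 4111096.69294
P_0 = D_1/(1+r)^1 + D_2/(1+r)^2 + D_3/(1+r)^3 + TV/(1+r)^3
    = 149262.78027 + 161444.76503 + 174620.97455 + 2965740.10000 = 3451068.61984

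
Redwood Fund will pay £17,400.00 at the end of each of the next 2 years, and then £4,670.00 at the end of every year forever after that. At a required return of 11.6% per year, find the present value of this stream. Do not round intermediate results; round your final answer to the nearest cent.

£61886.59

PV of 2-year annuity: £17,400.00 × [1 − (1+0.116)^−2] / 0.116 = 29562.18445
Perpetuity value at year 2: £4,670.00 / 0.116 = 40258.62069
PV of perpetuity: 40258.62069 / (1+0.116)^2 = 32324.40222
Total PV = 29562.18445 + 32324.40222 = 61886.58667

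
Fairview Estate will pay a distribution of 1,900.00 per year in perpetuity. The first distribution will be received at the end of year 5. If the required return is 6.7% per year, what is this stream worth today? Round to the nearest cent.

Value at end of year 4: C / r = 1,900.00 / 0.067 = 28,358.2090
Discount to today: PV = 28,358.2090 / (1 + 0.067)^4 = 28,358.2090 / 1.296157 = 21,878.68

21878.68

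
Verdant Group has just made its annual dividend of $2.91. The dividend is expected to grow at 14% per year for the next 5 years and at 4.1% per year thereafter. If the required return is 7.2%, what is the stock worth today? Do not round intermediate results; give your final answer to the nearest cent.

$150.47

D_1 = 3.31740
D_2 = 3.78184
D_3 = 4.31129
D_4 = 4.91487
D_5 = 5.60296
Terminal value at year 5: TV = D_5×(1+g_2)/(r−g_2) = 5.83268/0.031 = 188.15089
P_0 = D_1/(1+r)^1 + D_2/(1+r)^2 + D_3/(1+r)^3 + D_4/(1+r)^4 + D_5/(1+r)^5 + TV/(1+r)^5
    = 3.09459 + 3.29089 + 3.49964 + 3.72163 + 3.95770 + 132.90226 = 150.46671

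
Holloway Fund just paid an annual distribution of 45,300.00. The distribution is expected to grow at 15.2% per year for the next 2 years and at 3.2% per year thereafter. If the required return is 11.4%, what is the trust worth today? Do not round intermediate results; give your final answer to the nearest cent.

704963.77

D_1 = 52185.60000
D_2 = 60117.81120
Terminal value at year 2: TV = D_2×(1+g_2)/(r−g_2) = 62041.58116/0.082 = 756604.64827
P_0 = D_1/(1+r)^1 + D_2/(1+r)^2 + TV/(1+r)^2
    = 46845.24237 + 48443.19498 + 609675.33197 = 704963.76932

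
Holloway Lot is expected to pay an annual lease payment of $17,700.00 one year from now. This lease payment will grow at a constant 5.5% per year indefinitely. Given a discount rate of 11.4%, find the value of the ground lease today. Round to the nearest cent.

$300000.00

Growing perpetuity: P = D₁ / (r − g) = $17,700.0000 / (0.114 − 0.055) = $300,000.00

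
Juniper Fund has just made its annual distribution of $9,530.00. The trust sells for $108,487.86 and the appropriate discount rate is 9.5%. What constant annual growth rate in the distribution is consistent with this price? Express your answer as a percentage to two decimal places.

0.66%

P = D₀(1+g)/(r−g) ⇒ P(r−g) = D₀(1+g) ⇒ g(P+D₀) = P·r − D₀
g = (P·r − D₀)/(P + D₀) = ($108,487.86×0.095 − $9,530.00) / ($108,487.86 + $9,530.00) = 0.006578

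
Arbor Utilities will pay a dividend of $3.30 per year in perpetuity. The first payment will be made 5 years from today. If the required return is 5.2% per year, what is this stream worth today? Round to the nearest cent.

Value at end of year 4: C / r = $3.30 / 0.052 = $63.4615
Discount to today: PV = $63.4615 / (1 + 0.052)^4 = $63.4615 / 1.224794 = $51.81

$51.81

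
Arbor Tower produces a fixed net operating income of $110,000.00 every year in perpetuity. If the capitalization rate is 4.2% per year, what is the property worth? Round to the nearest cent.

Level perpetuity: PV = C / r = $110,000.00 / 0.042 = $2,619,047.62

$2619047.62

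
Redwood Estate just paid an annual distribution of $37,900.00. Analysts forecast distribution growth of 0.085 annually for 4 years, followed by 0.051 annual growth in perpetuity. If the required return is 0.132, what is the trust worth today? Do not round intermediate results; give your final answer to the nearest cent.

$551544.22

D_1 = 41121.50000
D_2 = 44616.82750
D_3 = 48409.25784
D_4 = 52524.04475
Terminal value at year 4: TV = D_4×(1+g_2)/(r−g_2) = 55202.77104/0.081 = 681515.69180
P_0 = D_1/(1+r)^1 + D_2/(1+r)^2 + D_3/(1+r)^3 + D_4/(1+r)^4 + TV/(1+r)^4
    = 36326.41343 + 34818.16128 + 33372.53091 + 31986.92229 + 415040.18926 = 551544.21717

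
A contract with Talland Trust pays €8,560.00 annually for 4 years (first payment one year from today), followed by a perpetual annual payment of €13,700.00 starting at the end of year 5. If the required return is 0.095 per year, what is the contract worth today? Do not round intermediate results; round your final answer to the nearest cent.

€127739.49

PV of 4-year annuity: €8,560.00 × [1 − (1+0.095)^−4] / 0.095 = 27430.35840
Perpetuity value at year 4: €13,700.00 / 0.095 = 144210.52632
PV of perpetuity: 144210.52632 / (1+0.095)^4 = 100309.13496
Total PV = 27430.35840 + 100309.13496 = 127739.49335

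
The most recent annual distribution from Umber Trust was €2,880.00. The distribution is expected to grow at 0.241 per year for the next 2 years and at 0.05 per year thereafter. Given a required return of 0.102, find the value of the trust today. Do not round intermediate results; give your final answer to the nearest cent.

€80645.08

D_1 = 3574.08000
D_2 = 4435.43328
Terminal value at year 2: TV = D_2×(1+g_2)/(r−g_2) = 4657.20494/0.052 = 89561.63354
P_0 = D_1/(1+r)^1 + D_2/(1+r)^2 + TV/(1+r)^2
    = 3243.26679 + 3652.35398 + 73749.45532 = 80645.07609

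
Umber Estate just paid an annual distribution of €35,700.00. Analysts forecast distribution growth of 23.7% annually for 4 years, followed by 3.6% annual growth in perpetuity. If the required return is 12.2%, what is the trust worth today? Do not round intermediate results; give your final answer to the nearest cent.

D_1 = 44160.90000
D_2 = 54627.03330
D_3 = 67573.64019
D_4 = 83588.59292
Terminal value at year 4: TV = D_4×(1+g_2)/(r−g_2) = 86597.78226/0.086 = 1006950.95654
P_0 = D_1/(1+r)^1 + D_2/(1+r)^2 + D_3/(1+r)^3 + D_4/(1+r)^4 + TV/(1+r)^4
    = 39359.09091 + 43393.22233 + 47840.83424 + 52744.30656 + 635384.90228 = 818722.35633

€818722.36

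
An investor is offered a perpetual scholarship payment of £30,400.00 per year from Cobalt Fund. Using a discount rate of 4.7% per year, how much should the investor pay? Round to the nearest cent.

£646808.51

Level perpetuity: PV = C / r = £30,400.00 / 0.047 = £646,808.51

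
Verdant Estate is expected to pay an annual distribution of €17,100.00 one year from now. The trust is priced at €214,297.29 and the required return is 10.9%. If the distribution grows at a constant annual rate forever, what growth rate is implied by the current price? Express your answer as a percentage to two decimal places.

P = D₁/(r−g) ⇒ g = r − D₁/P = 0.109 − €17,100.00/€214,297.29 = 0.029204

2.92%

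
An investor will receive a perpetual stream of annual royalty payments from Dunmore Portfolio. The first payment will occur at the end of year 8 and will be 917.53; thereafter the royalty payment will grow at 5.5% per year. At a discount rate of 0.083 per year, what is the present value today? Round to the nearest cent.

Value at end of year 7: C₁ / (r − g) = 917.53 / (0.083 − 0.055) = 32,768.9286
Discount to today: PV = 32,768.9286 / (1 + 0.083)^7 = 32,768.9286 / 1.747428 = 18,752.67

18752.67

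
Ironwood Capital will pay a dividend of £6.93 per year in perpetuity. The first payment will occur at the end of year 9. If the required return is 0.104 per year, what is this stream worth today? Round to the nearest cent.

£30.20

Value at end of year 8: C / r = £6.93 / 0.104 = £66.6346
Discount to today: PV = £66.6346 / (1 + 0.104)^8 = £66.6346 / 2.206747 = £30.20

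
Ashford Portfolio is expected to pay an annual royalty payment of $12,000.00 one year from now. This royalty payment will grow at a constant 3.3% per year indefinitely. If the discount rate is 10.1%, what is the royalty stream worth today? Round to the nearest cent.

Growing perpetuity: P = D₁ / (r − g) = $12,000.0000 / (0.101 − 0.033) = $176,470.59

$176470.59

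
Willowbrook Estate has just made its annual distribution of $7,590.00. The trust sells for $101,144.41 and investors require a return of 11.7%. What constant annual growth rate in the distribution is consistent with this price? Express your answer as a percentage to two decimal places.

3.90%

P = D₀(1+g)/(r−g) ⇒ P(r−g) = D₀(1+g) ⇒ g(P+D₀) = P·r − D₀
g = (P·r − D₀)/(P + D₀) = ($101,144.41×0.117 − $7,590.00) / ($101,144.41 + $7,590.00) = 0.039030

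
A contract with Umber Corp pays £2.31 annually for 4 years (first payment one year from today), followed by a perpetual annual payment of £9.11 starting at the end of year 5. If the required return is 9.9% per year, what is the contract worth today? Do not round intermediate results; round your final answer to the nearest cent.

£70.42

PV of 4-year annuity: £2.31 × [1 − (1+0.099)^−4] / 0.099 = 7.33827
Perpetuity value at year 4: £9.11 / 0.099 = 92.02020
PV of perpetuity: 92.02020 / (1+0.099)^4 = 63.08011
Total PV = 7.33827 + 63.08011 = 70.41837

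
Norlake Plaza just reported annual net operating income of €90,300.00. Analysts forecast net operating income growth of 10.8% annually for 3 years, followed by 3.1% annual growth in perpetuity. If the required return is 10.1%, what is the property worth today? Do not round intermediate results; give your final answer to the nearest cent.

€1629878.59

D_1 = 100052.40000
D_2 = 110858.05920
D_3 = 122830.72959
Terminal value at year 3: TV = D_3×(1+g_2)/(r−g_2) = 126638.48221/0.07 = 1809121.17444
P_0 = D_1/(1+r)^1 + D_2/(1+r)^2 + D_3/(1+r)^3 + TV/(1+r)^3
    = 90874.11444 + 91451.87902 + 92033.31694 + 1355519.28240 = 1629878.59281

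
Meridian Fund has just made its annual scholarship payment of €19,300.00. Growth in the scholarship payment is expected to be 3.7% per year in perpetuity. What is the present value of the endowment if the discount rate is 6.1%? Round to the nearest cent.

€833920.83

D₁ = D₀ × (1 + g) = €19,300.00 × 1.037 = €20,014.1000
Growing perpetuity: P = D₁ / (r − g) = €20,014.1000 / (0.061 − 0.037) = €833,920.83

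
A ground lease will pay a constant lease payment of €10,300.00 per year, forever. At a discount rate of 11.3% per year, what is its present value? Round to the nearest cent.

Level perpetuity: PV = C / r = €10,300.00 / 0.113 = €91,150.44

€91150.44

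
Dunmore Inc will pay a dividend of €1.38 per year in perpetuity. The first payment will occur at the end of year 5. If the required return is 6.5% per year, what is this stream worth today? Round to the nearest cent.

€16.50

Value at end of year 4: C / r = €1.38 / 0.065 = €21.2308
Discount to today: PV = €21.2308 / (1 + 0.065)^4 = €21.2308 / 1.286466 = €16.50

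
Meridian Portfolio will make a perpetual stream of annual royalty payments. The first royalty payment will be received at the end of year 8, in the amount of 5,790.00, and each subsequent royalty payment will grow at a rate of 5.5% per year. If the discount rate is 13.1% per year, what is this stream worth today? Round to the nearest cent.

32183.02

Value at end of year 7: C₁ / (r − g) = 5,790.00 / (0.131 − 0.055) = 76,184.2105
Discount to today: PV = 76,184.2105 / (1 + 0.131)^7 = 76,184.2105 / 2.367218 = 32,183.02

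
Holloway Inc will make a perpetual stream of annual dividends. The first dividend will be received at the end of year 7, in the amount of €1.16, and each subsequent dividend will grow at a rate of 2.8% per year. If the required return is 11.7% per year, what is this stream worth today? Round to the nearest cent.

Value at end of year 6: C₁ / (r − g) = €1.16 / (0.117 − 0.028) = €13.0337
Discount to today: PV = €13.0337 / (1 + 0.117)^6 = €13.0337 / 1.942312 = €6.71

€6.71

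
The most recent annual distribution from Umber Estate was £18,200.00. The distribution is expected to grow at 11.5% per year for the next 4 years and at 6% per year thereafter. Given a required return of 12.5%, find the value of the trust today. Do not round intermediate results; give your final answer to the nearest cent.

D_1 = 20293.00000
D_2 = 22626.69500
D_3 = 25228.76492
D_4 = 28130.07289
Terminal value at year 4: TV = D_4×(1+g_2)/(r−g_2) = 29817.87726/0.065 = 458736.57331
P_0 = D_1/(1+r)^1 + D_2/(1+r)^2 + D_3/(1+r)^3 + D_4/(1+r)^4 + TV/(1+r)^4
    = 18038.22222 + 17877.88247 + 17718.96796 + 17561.46602 + 286386.98434 = 357583.52301

£357583.52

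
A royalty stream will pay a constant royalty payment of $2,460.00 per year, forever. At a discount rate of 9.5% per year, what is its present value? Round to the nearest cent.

$25894.74

Level perpetuity: PV = C / r = $2,460.00 / 0.095 = $25,894.74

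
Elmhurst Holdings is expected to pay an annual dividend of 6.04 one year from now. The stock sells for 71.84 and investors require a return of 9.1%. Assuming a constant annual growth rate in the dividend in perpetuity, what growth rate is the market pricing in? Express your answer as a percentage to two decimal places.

P = D₁/(r−g) ⇒ g = r − D₁/P = 0.091 − 6.04/71.84 = 0.006924

0.69%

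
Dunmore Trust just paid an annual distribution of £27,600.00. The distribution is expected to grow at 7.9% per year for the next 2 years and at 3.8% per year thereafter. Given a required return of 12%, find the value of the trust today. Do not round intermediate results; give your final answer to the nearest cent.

£376470.43

D_1 = 29780.40000
D_2 = 32133.05160
Terminal value at year 2: TV = D_2×(1+g_2)/(r−g_2) = 33354.10756/0.082 = 406757.40928
P_0 = D_1/(1+r)^1 + D_2/(1+r)^2 + TV/(1+r)^2
    = 26589.64286 + 25616.27200 + 324264.51632 = 376470.43118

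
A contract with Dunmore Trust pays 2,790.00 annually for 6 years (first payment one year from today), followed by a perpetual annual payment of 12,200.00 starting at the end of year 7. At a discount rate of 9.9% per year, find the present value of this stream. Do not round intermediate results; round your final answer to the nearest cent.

82128.94

PV of 6-year annuity: 2,790.00 × [1 − (1+0.099)^−6] / 0.099 = 12186.86939
Perpetuity value at year 6: 12,200.00 / 0.099 = 123232.32323
PV of perpetuity: 123232.32323 / (1+0.099)^6 = 69942.07000
Total PV = 12186.86939 + 69942.07000 = 82128.93939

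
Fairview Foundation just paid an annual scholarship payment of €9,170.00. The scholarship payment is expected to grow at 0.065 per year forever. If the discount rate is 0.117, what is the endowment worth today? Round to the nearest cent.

D₁ = D₀ × (1 + g) = €9,170.00 × 1.065 = €9,766.0500
Growing perpetuity: P = D₁ / (r − g) = €9,766.0500 / (0.117 − 0.065) = €187,808.65

€187808.65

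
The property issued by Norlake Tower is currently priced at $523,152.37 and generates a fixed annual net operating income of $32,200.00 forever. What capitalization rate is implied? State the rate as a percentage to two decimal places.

P = C/r ⇒ r = C/P = $32,200.00/$523,152.37 = 0.061550

6.15%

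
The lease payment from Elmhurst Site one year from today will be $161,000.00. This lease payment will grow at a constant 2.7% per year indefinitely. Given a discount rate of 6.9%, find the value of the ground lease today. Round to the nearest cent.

Growing perpetuity: P = D₁ / (r − g) = $161,000.0000 / (0.069 − 0.027) = $3,833,333.33

$3833333.33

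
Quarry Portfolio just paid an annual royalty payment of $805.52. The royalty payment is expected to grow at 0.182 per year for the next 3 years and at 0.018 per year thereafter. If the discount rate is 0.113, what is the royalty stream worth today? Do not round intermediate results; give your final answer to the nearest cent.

$13067.50

D_1 = 952.12464
D_2 = 1125.41132
D_3 = 1330.23619
Terminal value at year 3: TV = D_3×(1+g_2)/(r−g_2) = 1354.18044/0.095 = 14254.53091
P_0 = D_1/(1+r)^1 + D_2/(1+r)^2 + D_3/(1+r)^3 + TV/(1+r)^3
    = 855.45790 + 908.49168 + 964.81326 + 10338.73580 = 13067.49863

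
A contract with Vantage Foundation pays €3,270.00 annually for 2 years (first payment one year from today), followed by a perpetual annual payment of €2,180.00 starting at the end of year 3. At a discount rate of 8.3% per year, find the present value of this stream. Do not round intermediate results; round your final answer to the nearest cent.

PV of 2-year annuity: €3,270.00 × [1 − (1+0.083)^−2] / 0.083 = 5807.37819
Perpetuity value at year 2: €2,180.00 / 0.083 = 26265.06024
PV of perpetuity: 26265.06024 / (1+0.083)^2 = 22393.47478
Total PV = 5807.37819 + 22393.47478 = 28200.85297

€28200.85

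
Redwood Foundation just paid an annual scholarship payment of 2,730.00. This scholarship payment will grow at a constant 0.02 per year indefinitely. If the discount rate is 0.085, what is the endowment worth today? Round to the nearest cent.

D₁ = D₀ × (1 + g) = 2,730.00 × 1.02 = 2,784.6000
Growing perpetuity: P = D₁ / (r − g) = 2,784.6000 / (0.085 − 0.02) = 42,840.00

42840.00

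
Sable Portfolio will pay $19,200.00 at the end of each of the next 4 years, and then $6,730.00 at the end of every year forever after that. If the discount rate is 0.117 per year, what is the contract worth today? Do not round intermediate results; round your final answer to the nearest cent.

PV of 4-year annuity: $19,200.00 × [1 − (1+0.117)^−4] / 0.117 = 58687.50065
Perpetuity value at year 4: $6,730.00 / 0.117 = 57521.36752
PV of perpetuity: 57521.36752 / (1+0.117)^4 = 36950.17589
Total PV = 58687.50065 + 36950.17589 = 95637.67654

$95637.68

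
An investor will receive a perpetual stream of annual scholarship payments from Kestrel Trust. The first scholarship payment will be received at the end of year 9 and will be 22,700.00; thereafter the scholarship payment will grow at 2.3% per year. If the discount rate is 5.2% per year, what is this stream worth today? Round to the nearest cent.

Value at end of year 8: C₁ / (r − g) = 22,700.00 / (0.052 − 0.023) = 782,758.6207
Discount to today: PV = 782,758.6207 / (1 + 0.052)^8 = 782,758.6207 / 1.500120 = 521,797.44

521797.44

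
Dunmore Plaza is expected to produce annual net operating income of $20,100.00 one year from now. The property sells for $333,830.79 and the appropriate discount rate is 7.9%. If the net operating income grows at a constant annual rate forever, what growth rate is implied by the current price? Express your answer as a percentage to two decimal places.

P = D₁/(r−g) ⇒ g = r − D₁/P = 0.079 − $20,100.00/$333,830.79 = 0.018790

1.88%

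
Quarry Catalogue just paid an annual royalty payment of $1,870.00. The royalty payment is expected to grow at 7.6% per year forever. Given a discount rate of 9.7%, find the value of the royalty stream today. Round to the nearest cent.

$95815.24

D₁ = D₀ × (1 + g) = $1,870.00 × 1.076 = $2,012.1200
Growing perpetuity: P = D₁ / (r − g) = $2,012.1200 / (0.097 − 0.076) = $95,815.24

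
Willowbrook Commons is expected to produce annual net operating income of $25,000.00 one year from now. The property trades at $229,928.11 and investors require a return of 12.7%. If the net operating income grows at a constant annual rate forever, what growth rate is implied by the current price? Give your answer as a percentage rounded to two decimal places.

P = D₁/(r−g) ⇒ g = r − D₁/P = 0.127 − $25,000.00/$229,928.11 = 0.018270

1.83%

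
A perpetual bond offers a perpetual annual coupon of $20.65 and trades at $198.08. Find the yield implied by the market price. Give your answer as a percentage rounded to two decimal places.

10.43%

P = C/r ⇒ r = C/P = $20.65/$198.08 = 0.104251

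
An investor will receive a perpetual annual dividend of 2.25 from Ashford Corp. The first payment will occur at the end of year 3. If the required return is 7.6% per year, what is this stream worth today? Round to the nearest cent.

25.57

Value at end of year 2: C / r = 2.25 / 0.076 = 29.6053
Discount to today: PV = 29.6053 / (1 + 0.076)^2 = 29.6053 / 1.157776 = 25.57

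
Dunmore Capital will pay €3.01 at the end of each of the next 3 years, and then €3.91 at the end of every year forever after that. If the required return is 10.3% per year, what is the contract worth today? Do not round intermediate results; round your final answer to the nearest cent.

€35.73

PV of 3-year annuity: €3.01 × [1 − (1+0.103)^−3] / 0.103 = 7.44607
Perpetuity value at year 3: €3.91 / 0.103 = 37.96117
PV of perpetuity: 37.96117 / (1+0.103)^3 = 28.28870
Total PV = 7.44607 + 28.28870 = 35.73477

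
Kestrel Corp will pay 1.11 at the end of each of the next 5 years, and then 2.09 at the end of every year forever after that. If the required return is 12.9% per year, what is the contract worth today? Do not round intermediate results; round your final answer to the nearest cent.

12.75

PV of 5-year annuity: 1.11 × [1 − (1+0.129)^−5] / 0.129 = 3.91367
Perpetuity value at year 5: 2.09 / 0.129 = 16.20155
PV of perpetuity: 16.20155 / (1+0.129)^5 = 8.83257
Total PV = 3.91367 + 8.83257 = 12.74624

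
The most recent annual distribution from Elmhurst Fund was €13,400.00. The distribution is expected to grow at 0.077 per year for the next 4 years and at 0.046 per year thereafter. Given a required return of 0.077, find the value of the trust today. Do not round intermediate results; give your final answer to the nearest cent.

D_1 = 14431.80000
D_2 = 15543.04860
D_3 = 16739.86334
D_4 = 18028.83282
Terminal value at year 4: TV = D_4×(1+g_2)/(r−g_2) = 18858.15913/0.031 = 608327.71385
P_0 = D_1/(1+r)^1 + D_2/(1+r)^2 + D_3/(1+r)^3 + D_4/(1+r)^4 + TV/(1+r)^4
    = 13400.00000 + 13400.00000 + 13400.00000 + 13400.00000 + 452141.93548 = 505741.93548

€505741.94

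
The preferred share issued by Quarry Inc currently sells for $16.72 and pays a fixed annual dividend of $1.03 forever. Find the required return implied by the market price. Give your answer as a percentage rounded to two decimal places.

6.16%

P = C/r ⇒ r = C/P = $1.03/$16.72 = 0.061603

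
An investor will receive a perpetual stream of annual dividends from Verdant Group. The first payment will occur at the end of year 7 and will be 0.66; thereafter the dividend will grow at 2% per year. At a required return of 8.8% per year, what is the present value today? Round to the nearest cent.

Value at end of year 6: C₁ / (r − g) = 0.66 / (0.088 − 0.02) = 9.7059
Discount to today: PV = 9.7059 / (1 + 0.088)^6 = 9.7059 / 1.658721 = 5.85

5.85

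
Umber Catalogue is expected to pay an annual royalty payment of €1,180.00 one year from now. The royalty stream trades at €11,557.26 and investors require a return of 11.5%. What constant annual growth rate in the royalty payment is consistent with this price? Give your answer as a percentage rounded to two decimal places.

1.29%

P = D₁/(r−g) ⇒ g = r − D₁/P = 0.115 − €1,180.00/€11,557.26 = 0.012900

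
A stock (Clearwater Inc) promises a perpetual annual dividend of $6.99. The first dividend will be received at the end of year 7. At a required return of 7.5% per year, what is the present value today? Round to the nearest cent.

Value at end of year 6: C / r = $6.99 / 0.075 = $93.2000
Discount to today: PV = $93.2000 / (1 + 0.075)^6 = $93.2000 / 1.543302 = $60.39

$60.39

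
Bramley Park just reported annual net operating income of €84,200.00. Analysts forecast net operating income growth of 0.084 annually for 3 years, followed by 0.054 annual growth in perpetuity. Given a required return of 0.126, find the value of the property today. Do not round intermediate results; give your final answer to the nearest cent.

D_1 = 91272.80000
D_2 = 98939.71520
D_3 = 107250.65128
Terminal value at year 3: TV = D_3×(1+g_2)/(r−g_2) = 113042.18645/0.072 = 1570030.36730
P_0 = D_1/(1+r)^1 + D_2/(1+r)^2 + D_3/(1+r)^3 + TV/(1+r)^3
    = 81059.32504 + 78035.79782 + 75125.04870 + 1099747.24074 = 1333967.41231

€1333967.41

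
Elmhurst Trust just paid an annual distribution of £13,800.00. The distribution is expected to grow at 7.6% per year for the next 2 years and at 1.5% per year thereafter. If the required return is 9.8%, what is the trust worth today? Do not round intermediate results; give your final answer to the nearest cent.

£188840.16

D_1 = 14848.80000
D_2 = 15977.30880
Terminal value at year 2: TV = D_2×(1+g_2)/(r−g_2) = 16216.96843/0.083 = 195385.16183
P_0 = D_1/(1+r)^1 + D_2/(1+r)^2 + TV/(1+r)^2
    = 13523.49727 + 13252.53466 + 162064.12871 = 188840.16064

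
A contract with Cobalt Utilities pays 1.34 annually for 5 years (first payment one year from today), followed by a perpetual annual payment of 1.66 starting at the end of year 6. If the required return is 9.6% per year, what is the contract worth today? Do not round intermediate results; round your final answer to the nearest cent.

PV of 5-year annuity: 1.34 × [1 − (1+0.096)^−5] / 0.096 = 5.13199
Perpetuity value at year 5: 1.66 / 0.096 = 17.29167
PV of perpetuity: 17.29167 / (1+0.096)^5 = 10.93413
Total PV = 5.13199 + 10.93413 = 16.06612

16.07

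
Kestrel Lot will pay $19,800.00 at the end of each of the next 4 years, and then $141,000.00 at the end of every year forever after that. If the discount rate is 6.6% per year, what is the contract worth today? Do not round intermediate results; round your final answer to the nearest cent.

PV of 4-year annuity: $19,800.00 × [1 − (1+0.066)^−4] / 0.066 = 67676.87759
Perpetuity value at year 4: $141,000.00 / 0.066 = 2136363.63636
PV of perpetuity: 2136363.63636 / (1+0.066)^4 = 1654422.23536
Total PV = 67676.87759 + 1654422.23536 = 1722099.11295

$1722099.11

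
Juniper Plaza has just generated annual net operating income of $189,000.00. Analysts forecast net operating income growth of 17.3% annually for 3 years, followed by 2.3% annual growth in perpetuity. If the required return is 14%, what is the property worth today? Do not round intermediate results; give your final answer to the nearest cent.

$2400707.09

D_1 = 221697.00000
D_2 = 260050.58100
D_3 = 305039.33151
Terminal value at year 3: TV = D_3×(1+g_2)/(r−g_2) = 312055.23614/0.117 = 2667138.77041
P_0 = D_1/(1+r)^1 + D_2/(1+r)^2 + D_3/(1+r)^3 + TV/(1+r)^3
    = 194471.05263 + 200100.47784 + 205892.86009 + 1800242.69978 = 2400707.09035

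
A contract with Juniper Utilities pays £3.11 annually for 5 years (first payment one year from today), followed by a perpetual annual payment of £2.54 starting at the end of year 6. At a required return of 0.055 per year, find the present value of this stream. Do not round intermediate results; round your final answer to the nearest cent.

PV of 5-year annuity: £3.11 × [1 − (1+0.055)^−5] / 0.055 = 13.28058
Perpetuity value at year 5: £2.54 / 0.055 = 46.18182
PV of perpetuity: 46.18182 / (1+0.055)^5 = 35.33530
Total PV = 13.28058 + 35.33530 = 48.61588

£48.62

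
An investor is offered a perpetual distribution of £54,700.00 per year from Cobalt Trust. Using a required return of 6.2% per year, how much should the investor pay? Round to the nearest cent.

Level perpetuity: PV = C / r = £54,700.00 / 0.062 = £882,258.06

£882258.06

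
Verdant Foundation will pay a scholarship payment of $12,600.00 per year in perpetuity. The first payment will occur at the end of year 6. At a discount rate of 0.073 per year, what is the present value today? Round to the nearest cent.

$121352.60

Value at end of year 5: C / r = $12,600.00 / 0.073 = $172,602.7397
Discount to today: PV = $172,602.7397 / (1 + 0.073)^5 = $172,602.7397 / 1.422324 = $121,352.60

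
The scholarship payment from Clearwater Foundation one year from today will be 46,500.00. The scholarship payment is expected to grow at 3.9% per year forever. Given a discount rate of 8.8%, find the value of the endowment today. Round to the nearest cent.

948979.59

Growing perpetuity: P = D₁ / (r − g) = 46,500.0000 / (0.088 − 0.039) = 948,979.59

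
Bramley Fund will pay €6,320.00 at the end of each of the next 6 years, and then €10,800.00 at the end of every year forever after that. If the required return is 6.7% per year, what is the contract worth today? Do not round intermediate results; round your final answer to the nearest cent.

€139640.72

PV of 6-year annuity: €6,320.00 × [1 − (1+0.067)^−6] / 0.067 = 30405.56277
Perpetuity value at year 6: €10,800.00 / 0.067 = 161194.02985
PV of perpetuity: 161194.02985 / (1+0.067)^6 = 109235.15676
Total PV = 30405.56277 + 109235.15676 = 139640.71953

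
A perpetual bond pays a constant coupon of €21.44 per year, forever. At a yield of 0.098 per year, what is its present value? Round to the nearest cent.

€218.78

Level perpetuity: PV = C / r = €21.44 / 0.098 = €218.78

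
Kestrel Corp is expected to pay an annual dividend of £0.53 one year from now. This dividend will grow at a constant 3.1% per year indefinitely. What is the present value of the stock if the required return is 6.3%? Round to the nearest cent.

Growing perpetuity: P = D₁ / (r − g) = £0.5300 / (0.063 − 0.031) = £16.56

£16.56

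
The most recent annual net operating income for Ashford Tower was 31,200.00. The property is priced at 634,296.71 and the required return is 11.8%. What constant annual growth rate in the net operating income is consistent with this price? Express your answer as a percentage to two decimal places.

P = D₀(1+g)/(r−g) ⇒ P(r−g) = D₀(1+g) ⇒ g(P+D₀) = P·r − D₀
g = (P·r − D₀)/(P + D₀) = (634,296.71×0.118 − 31,200.00) / (634,296.71 + 31,200.00) = 0.065586

6.56%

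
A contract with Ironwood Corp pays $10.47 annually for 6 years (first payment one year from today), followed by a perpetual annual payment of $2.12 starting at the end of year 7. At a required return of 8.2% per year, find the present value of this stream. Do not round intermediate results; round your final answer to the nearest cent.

PV of 6-year annuity: $10.47 × [1 − (1+0.082)^−6] / 0.082 = 48.10928
Perpetuity value at year 6: $2.12 / 0.082 = 25.85366
PV of perpetuity: 25.85366 / (1+0.082)^6 = 16.11233
Total PV = 48.10928 + 16.11233 = 64.22161

$64.22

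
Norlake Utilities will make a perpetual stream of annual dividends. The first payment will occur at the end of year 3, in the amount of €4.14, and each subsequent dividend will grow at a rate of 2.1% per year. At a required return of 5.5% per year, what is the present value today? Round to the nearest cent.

€109.40

Value at end of year 2: C₁ / (r − g) = €4.14 / (0.055 − 0.021) = €121.7647
Discount to today: PV = €121.7647 / (1 + 0.055)^2 = €121.7647 / 1.113025 = €109.40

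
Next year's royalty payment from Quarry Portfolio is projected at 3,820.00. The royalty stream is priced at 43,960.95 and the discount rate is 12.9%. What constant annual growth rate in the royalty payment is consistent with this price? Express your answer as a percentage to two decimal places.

4.21%

P = D₁/(r−g) ⇒ g = r − D₁/P = 0.129 − 3,820.00/43,960.95 = 0.042105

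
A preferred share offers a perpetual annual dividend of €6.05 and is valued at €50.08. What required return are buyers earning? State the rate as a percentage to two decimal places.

P = C/r ⇒ r = C/P = €6.05/€50.08 = 0.120807

12.08%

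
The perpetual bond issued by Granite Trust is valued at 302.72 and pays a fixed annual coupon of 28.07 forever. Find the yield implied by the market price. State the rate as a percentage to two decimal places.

P = C/r ⇒ r = C/P = 28.07/302.72 = 0.092726

9.27%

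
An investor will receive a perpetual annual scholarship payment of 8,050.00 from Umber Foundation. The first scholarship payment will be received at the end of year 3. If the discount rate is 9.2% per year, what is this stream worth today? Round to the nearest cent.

73377.48

Value at end of year 2: C / r = 8,050.00 / 0.092 = 87,500.0000
Discount to today: PV = 87,500.0000 / (1 + 0.092)^2 = 87,500.0000 / 1.192464 = 73,377.48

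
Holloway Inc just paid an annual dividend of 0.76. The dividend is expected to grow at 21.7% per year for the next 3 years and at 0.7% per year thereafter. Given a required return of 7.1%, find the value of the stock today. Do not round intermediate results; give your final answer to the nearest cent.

20.51

D_1 = 0.92492
D_2 = 1.12563
D_3 = 1.36989
Terminal value at year 3: TV = D_3×(1+g_2)/(r−g_2) = 1.37948/0.064 = 21.55434
P_0 = D_1/(1+r)^1 + D_2/(1+r)^2 + D_3/(1+r)^3 + TV/(1+r)^3
    = 0.86360 + 0.98133 + 1.11511 + 17.54553 = 20.50557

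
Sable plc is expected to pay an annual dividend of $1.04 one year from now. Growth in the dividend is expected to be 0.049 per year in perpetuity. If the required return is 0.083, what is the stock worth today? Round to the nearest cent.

$30.59

Growing perpetuity: P = D₁ / (r − g) = $1.0400 / (0.083 − 0.049) = $30.59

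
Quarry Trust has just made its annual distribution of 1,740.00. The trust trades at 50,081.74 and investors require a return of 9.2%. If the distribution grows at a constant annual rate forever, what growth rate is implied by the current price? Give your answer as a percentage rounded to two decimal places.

P = D₀(1+g)/(r−g) ⇒ P(r−g) = D₀(1+g) ⇒ g(P+D₀) = P·r − D₀
g = (P·r − D₀)/(P + D₀) = (50,081.74×0.092 − 1,740.00) / (50,081.74 + 1,740.00) = 0.055334

5.53%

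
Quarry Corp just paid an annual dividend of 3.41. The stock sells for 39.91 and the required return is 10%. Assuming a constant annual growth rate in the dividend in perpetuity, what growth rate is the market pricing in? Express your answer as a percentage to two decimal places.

1.34%

P = D₀(1+g)/(r−g) ⇒ P(r−g) = D₀(1+g) ⇒ g(P+D₀) = P·r − D₀
g = (P·r − D₀)/(P + D₀) = (39.91×0.1 − 3.41) / (39.91 + 3.41) = 0.013412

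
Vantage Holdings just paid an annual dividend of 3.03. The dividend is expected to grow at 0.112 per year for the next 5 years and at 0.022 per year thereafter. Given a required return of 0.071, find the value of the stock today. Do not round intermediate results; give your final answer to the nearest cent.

D_1 = 3.36936
D_2 = 3.74673
D_3 = 4.16636
D_4 = 4.63299
D_5 = 5.15189
Terminal value at year 5: TV = D_5×(1+g_2)/(r−g_2) = 5.26523/0.049 = 107.45370
P_0 = D_1/(1+r)^1 + D_2/(1+r)^2 + D_3/(1+r)^3 + D_4/(1+r)^4 + D_5/(1+r)^5 + TV/(1+r)^5
    = 3.14599 + 3.26643 + 3.39147 + 3.52131 + 3.65611 + 76.25600 = 93.23732

93.24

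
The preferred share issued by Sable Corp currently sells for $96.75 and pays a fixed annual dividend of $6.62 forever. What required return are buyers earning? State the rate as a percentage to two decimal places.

6.84%

P = C/r ⇒ r = C/P = $6.62/$96.75 = 0.068424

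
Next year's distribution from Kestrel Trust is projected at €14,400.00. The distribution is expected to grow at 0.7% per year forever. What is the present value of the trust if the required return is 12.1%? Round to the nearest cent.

€126315.79

Growing perpetuity: P = D₁ / (r − g) = €14,400.0000 / (0.121 − 0.007) = €126,315.79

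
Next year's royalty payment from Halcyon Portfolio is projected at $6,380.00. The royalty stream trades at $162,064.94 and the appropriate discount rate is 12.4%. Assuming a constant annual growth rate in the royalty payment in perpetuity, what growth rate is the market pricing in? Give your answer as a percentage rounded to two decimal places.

8.46%

P = D₁/(r−g) ⇒ g = r − D₁/P = 0.124 − $6,380.00/$162,064.94 = 0.084633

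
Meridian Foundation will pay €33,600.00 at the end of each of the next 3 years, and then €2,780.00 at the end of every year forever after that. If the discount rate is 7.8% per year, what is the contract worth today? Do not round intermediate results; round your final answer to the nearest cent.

€115354.66

PV of 3-year annuity: €33,600.00 × [1 − (1+0.078)^−3] / 0.078 = 86903.89952
Perpetuity value at year 3: €2,780.00 / 0.078 = 35641.02564
PV of perpetuity: 35641.02564 / (1+0.078)^3 = 28450.76253
Total PV = 86903.89952 + 28450.76253 = 115354.66205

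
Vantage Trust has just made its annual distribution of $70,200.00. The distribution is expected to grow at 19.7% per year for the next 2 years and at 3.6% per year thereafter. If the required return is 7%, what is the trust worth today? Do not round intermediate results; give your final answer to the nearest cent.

$2843325.77

D_1 = 84029.40000
D_2 = 100583.19180
Terminal value at year 2: TV = D_2×(1+g_2)/(r−g_2) = 104204.18670/0.034 = 3064829.02073
P_0 = D_1/(1+r)^1 + D_2/(1+r)^2 + TV/(1+r)^2
    = 78532.14953 + 87853.25513 + 2676940.36224 = 2843325.76690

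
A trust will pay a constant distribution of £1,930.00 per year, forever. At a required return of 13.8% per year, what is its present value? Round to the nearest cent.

Level perpetuity: PV = C / r = £1,930.00 / 0.138 = £13,985.51

£13985.51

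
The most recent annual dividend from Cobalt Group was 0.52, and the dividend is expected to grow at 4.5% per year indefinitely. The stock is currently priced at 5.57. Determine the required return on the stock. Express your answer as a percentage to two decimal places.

14.26%

D₁ = 0.52 × 1.045 = 0.5434
P = D₁/(r − g) ⇒ r = D₁/P + g = 0.5434/5.57 + 0.045 = 0.097558 + 0.045 = 0.142558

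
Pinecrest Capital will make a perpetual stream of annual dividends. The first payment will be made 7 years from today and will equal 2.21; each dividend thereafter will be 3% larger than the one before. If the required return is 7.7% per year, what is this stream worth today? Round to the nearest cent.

Value at end of year 6: C₁ / (r − g) = 2.21 / (0.077 − 0.03) = 47.0213
Discount to today: PV = 47.0213 / (1 + 0.077)^6 = 47.0213 / 1.560609 = 30.13

30.13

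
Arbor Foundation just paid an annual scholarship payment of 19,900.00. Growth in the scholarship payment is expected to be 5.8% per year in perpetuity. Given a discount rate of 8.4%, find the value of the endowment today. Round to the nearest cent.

D₁ = D₀ × (1 + g) = 19,900.00 × 1.058 = 21,054.2000
Growing perpetuity: P = D₁ / (r − g) = 21,054.2000 / (0.084 − 0.058) = 809,776.92

809776.92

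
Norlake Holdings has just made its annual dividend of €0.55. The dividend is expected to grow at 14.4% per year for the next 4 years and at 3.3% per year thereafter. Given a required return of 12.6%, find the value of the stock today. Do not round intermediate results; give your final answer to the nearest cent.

€8.80

D_1 = 0.62920
D_2 = 0.71980
D_3 = 0.82346
D_4 = 0.94203
Terminal value at year 4: TV = D_4×(1+g_2)/(r−g_2) = 0.97312/0.093 = 10.46367
P_0 = D_1/(1+r)^1 + D_2/(1+r)^2 + D_3/(1+r)^3 + D_4/(1+r)^4 + TV/(1+r)^4
    = 0.55879 + 0.56772 + 0.57680 + 0.58602 + 6.50924 = 8.79858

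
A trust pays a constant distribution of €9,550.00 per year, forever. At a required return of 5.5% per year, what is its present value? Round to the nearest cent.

€173636.36

Level perpetuity: PV = C / r = €9,550.00 / 0.055 = €173,636.36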